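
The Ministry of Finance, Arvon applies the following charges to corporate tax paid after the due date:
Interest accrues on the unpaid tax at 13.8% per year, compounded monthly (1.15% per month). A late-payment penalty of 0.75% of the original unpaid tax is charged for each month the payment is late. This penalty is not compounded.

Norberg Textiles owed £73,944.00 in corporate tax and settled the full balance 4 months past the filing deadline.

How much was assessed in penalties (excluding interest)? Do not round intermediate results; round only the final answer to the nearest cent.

£2,218.32

Late-payment penalty: 4 × 0.75% × £73,944.00 = £2,218.32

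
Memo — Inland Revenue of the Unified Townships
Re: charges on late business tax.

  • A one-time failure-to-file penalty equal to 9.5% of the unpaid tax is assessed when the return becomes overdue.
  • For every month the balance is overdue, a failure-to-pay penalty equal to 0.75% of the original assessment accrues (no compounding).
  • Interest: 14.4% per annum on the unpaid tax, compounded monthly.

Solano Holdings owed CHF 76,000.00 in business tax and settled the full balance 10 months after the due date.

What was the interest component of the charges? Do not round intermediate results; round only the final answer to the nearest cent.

CHF 9,628.58

Interest (14.4%/yr ÷ 12 = 1.2%/month): CHF 76,000.00 × ((1 + 0.012)^10 − 1) = CHF 9,628.5751…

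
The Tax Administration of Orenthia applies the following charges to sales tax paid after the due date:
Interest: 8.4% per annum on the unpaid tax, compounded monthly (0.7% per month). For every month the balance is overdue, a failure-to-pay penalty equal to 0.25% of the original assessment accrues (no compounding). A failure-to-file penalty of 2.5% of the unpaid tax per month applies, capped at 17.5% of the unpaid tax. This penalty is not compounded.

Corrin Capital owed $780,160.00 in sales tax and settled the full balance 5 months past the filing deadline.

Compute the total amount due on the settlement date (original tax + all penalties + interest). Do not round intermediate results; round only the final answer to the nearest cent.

Failure-to-file: 5 × 2.5% × $780,160.00 = $97,520.00 (under the 17.5% cap)
Failure-to-pay penalty = 0.25% × $780,160.00 × 5 mo = $9,752.00
Interest: $780,160.00 × ((1 + 0.007)^5 − 1) = $780,160.00 × 0.0354934… = $27,690.5637…
Total = $780,160.00 + $107,272.0000 + $27,690.5637… = $915,122.56

$915,122.56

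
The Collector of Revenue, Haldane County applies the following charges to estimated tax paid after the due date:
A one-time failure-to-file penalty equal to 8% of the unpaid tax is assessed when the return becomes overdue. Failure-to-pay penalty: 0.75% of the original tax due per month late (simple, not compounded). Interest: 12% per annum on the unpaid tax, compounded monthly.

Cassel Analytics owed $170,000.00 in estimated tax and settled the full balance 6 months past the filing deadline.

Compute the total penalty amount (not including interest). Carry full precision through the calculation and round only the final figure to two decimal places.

Failure-to-file penalty: 8% × $170,000.00 = $13,600.00
Failure-to-pay penalty: 6 × 0.75% × $170,000.00 = $7,650.00
Total penalty = $13,600.00 + $7,650.00 = $21,250.00

$21,250.00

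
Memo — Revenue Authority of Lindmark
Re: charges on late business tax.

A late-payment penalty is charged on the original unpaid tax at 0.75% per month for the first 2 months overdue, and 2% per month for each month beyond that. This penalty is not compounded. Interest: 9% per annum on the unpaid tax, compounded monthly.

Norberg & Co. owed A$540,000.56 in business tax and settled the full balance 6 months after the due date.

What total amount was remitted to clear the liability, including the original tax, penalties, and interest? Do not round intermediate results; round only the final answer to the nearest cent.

A$616,060.85

Penalty, months 1–2: 2 × 0.75% × A$540,000.56 = A$8,100.01…
Penalty, months 3–6: 4 × 2% × A$540,000.56 = A$43,200.04…
Interest (9%/yr ÷ 12 = 0.75%/month): A$540,000.56 × ((1 + 0.0075)^6 − 1) = A$24,760.2326…
Total = A$540,000.56 + A$51,300.0532 + A$24,760.2326… = A$616,060.85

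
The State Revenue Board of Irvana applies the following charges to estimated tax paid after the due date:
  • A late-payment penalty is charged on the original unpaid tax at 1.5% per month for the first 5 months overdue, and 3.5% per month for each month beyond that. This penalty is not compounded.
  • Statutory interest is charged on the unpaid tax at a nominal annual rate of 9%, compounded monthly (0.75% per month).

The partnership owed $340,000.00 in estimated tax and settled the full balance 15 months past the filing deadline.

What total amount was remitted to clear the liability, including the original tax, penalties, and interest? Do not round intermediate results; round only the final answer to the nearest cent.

Penalty, months 1–5: 5 × 1.5% × $340,000.00 = $25,500.00
Penalty, months 6–15: 10 × 3.5% × $340,000.00 = $119,000.00
Interest: $340,000.00 × ((1 + 0.0075)^15 − 1) = $340,000.00 × 0.1186026… = $40,324.8820…
Total = $340,000.00 + $144,500.0000 + $40,324.8820… = $524,824.88

$524,824.88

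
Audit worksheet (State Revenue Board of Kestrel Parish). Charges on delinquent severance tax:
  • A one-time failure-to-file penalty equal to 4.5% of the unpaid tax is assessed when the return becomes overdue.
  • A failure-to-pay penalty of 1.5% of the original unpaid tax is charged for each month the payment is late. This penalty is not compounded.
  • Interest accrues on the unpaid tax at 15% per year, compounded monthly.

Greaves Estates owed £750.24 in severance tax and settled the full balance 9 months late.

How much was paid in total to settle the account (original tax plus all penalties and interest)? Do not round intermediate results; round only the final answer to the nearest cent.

£974.03

Failure-to-file penalty: 4.5% × £750.24 = £33.76…
Failure-to-pay penalty: 9 × 1.5% × £750.24 = £101.28…
Interest (15%/yr ÷ 12 = 1.25%/month): £750.24 × ((1 + 0.0125)^9 − 1) = £88.7475…
Total = £750.24 + £135.0432 + £88.7475… = £974.03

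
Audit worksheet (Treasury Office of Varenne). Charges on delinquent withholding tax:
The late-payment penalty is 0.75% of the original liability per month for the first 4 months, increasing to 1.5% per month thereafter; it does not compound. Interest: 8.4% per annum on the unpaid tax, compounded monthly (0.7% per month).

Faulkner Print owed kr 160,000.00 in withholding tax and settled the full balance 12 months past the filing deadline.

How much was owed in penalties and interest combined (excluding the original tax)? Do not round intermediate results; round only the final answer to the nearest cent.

kr 37,969.71

Penalty, months 1–4: 4 × 0.75% × kr 160,000.00 = kr 4,800.00
Penalty, months 5–12: 8 × 1.5% × kr 160,000.00 = kr 19,200.00
Interest: kr 160,000.00 × ((1 + 0.007)^12 − 1) = kr 160,000.00 × 0.0873107… = kr 13,969.7059…
Penalties + interest = kr 24,000.0000 + kr 13,969.7059… = kr 37,969.71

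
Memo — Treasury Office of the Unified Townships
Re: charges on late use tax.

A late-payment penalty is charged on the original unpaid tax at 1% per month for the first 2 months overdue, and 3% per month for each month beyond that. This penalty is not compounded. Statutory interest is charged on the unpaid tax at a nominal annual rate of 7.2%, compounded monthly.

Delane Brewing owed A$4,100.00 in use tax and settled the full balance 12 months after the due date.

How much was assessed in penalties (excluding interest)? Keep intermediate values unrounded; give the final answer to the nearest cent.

Penalty, months 1–2: 2 × 1% × A$4,100.00 = A$82.00
Penalty, months 3–12: 10 × 3% × A$4,100.00 = A$1,230.00
Total penalty = A$82.00 + A$1,230.00 = A$1,312.00

A$1,312.00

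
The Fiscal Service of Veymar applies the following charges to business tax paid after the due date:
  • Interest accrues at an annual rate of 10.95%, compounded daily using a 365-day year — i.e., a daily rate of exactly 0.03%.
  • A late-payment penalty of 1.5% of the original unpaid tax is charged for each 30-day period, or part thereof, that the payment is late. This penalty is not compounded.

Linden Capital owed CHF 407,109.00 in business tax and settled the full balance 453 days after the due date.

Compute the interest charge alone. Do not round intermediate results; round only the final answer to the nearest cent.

CHF 59,252.27

Interest: CHF 407,109.00 × ((1 + 0.0003)^453 − 1) = CHF 407,109.00 × 0.14554398… = CHF 59,252.2656…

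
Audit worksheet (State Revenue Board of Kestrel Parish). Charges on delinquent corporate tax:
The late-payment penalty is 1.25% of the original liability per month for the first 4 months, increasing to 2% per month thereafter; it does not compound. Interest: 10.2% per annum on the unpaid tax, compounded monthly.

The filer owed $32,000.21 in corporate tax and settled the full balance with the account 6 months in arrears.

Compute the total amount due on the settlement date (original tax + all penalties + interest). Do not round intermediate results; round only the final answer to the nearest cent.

Penalty, months 1–4: 4 × 1.25% × $32,000.21 = $1,600.01…
Penalty, months 5–6: 2 × 2% × $32,000.21 = $1,280.01…
Interest (10.2%/yr ÷ 12 = 0.85%/month): $32,000.21 × ((1 + 0.0085)^6 − 1) = $1,667.0865…
Total = $32,000.21 + $2,880.0189 + $1,667.0865… = $36,547.32

$36,547.32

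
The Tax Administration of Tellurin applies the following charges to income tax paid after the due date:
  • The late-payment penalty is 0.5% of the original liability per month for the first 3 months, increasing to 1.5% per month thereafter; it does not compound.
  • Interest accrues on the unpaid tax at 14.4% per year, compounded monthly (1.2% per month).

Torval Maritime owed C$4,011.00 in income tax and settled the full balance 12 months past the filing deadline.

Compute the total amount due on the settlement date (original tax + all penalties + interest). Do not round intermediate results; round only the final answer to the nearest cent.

C$5,229.92

Penalty, months 1–3: 3 × 0.5% × C$4,011.00 = C$60.17…
Penalty, months 4–12: 9 × 1.5% × C$4,011.00 = C$541.49…
Interest: C$4,011.00 × ((1 + 0.012)^12 − 1) = C$4,011.00 × 0.1538946… = C$617.2713…
Total = C$4,011.00 + C$601.6500 + C$617.2713… = C$5,229.92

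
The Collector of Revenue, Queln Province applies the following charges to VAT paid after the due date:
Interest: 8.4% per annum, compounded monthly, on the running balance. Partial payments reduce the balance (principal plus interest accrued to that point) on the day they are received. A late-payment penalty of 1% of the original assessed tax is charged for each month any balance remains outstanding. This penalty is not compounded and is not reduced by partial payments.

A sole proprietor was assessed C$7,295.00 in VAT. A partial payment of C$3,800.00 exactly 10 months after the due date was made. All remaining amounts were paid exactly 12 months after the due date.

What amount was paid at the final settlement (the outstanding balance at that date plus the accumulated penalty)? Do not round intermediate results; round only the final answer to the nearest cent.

C$4,953.95

Monthly rate = 8.4% ÷ 12 = 0.7%
Balance at month 10: C$7,295.0000 × (1 + 0.007)^10 = C$7,822.0394…
After C$3,800.00 payment: C$7,822.0394… − C$3,800.00 = C$4,022.0394…
Balance at month 12: C$4,022.0394… × (1 + 0.007)^2 = C$4,078.5451…
Penalty: 12 × 1% × C$7,295.00 = C$875.40
Final settlement = outstanding balance + penalty = C$4,078.5451… + C$875.40 = C$4,953.95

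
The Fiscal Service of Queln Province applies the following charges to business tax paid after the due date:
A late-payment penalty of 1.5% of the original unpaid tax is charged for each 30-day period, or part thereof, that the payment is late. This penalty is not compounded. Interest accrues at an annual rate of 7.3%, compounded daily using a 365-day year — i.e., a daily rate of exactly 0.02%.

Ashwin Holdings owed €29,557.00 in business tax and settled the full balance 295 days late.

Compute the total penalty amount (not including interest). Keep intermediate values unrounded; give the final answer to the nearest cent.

€4,433.55

Penalty periods: ⌈295/30⌉ = 10; penalty = 10 × 1.5% × €29,557.00 = €4,433.55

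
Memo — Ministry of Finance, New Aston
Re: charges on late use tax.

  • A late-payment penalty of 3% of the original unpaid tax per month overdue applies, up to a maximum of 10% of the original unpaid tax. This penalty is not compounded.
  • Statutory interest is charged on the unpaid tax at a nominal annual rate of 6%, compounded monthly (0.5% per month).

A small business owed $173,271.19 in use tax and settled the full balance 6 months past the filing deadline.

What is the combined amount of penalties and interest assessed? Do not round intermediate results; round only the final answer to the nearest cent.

Penalty (uncapped): 6 × 3% × $173,271.19 = $31,188.81…; cap = 10% × $173,271.19 = $17,327.12… → penalty = $17,327.12…
Interest: $173,271.19 × ((1 + 0.005)^6 − 1) = $173,271.19 × 0.0303775… = $5,263.5472…
Penalties + interest = $17,327.1190 + $5,263.5472… = $22,590.67

$22,590.67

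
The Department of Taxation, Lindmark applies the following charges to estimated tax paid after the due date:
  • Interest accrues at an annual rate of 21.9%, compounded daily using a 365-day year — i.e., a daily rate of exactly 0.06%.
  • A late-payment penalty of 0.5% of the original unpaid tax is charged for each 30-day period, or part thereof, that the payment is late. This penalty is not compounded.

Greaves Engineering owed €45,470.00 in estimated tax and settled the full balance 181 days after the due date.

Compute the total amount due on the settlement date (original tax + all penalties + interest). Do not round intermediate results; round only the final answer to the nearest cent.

Penalty periods: ⌈181/30⌉ = 7; penalty = 7 × 0.5% × €45,470.00 = €1,591.45
Interest: €45,470.00 × ((1 + 0.0006)^181 − 1) = €45,470.00 × 0.11468007… = €5,214.5029…
Total = €45,470.00 + €1,591.4500 + €5,214.5029… = €52,275.95

€52,275.95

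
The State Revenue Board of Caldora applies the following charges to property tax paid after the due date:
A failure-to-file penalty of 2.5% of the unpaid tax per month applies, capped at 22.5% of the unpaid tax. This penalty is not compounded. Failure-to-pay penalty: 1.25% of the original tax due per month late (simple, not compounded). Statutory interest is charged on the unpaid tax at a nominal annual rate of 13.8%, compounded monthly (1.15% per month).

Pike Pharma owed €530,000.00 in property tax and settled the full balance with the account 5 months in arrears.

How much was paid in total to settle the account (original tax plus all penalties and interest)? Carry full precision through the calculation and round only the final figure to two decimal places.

Failure-to-file: 5 × 2.5% × €530,000.00 = €66,250.00 (under the 22.5% cap)
Failure-to-pay penalty = 1.25% × €530,000.00 × 5 mo = €33,125.00
Interest: €530,000.00 × ((1 + 0.0115)^5 − 1) = €530,000.00 × 0.0588378… = €31,184.0321…
Total = €530,000.00 + €99,375.0000 + €31,184.0321… = €660,559.03

€660,559.03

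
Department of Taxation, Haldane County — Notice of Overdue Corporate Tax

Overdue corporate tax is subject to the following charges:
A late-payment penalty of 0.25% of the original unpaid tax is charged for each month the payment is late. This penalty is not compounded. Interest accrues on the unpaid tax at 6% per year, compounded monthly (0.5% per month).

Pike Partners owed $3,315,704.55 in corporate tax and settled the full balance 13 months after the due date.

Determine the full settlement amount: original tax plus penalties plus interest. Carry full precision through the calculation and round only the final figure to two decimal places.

Late-payment penalty: 13 × 0.25% × $3,315,704.55 = $107,760.40…
Interest: $3,315,704.55 × ((1 + 0.005)^13 − 1) = $3,315,704.55 × 0.0669862… = $222,106.4512…
Total = $3,315,704.55 + $107,760.3979… + $222,106.4512… = $3,645,571.40

$3,645,571.40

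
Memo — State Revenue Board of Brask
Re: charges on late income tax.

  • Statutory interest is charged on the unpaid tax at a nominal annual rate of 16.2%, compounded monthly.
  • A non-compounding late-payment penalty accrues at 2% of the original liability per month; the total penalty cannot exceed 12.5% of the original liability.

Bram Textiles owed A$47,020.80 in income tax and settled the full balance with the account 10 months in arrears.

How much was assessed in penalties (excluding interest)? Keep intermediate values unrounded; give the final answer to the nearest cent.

Penalty (uncapped): 10 × 2% × A$47,020.80 = A$9,404.16; cap = 12.5% × A$47,020.80 = A$5,877.60 → penalty = A$5,877.60

A$5,877.60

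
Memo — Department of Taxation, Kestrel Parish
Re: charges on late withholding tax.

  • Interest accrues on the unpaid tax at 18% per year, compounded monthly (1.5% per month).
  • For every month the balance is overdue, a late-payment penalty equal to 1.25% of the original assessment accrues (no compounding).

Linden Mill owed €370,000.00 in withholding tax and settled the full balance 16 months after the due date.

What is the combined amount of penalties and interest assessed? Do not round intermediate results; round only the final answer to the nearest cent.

€173,524.65

Late-payment penalty: 16 × 1.25% × €370,000.00 = €74,000.00
Interest: €370,000.00 × ((1 + 0.015)^16 − 1) = €370,000.00 × 0.2689855… = €99,524.6526…
Penalties + interest = €74,000.0000 + €99,524.6526… = €173,524.65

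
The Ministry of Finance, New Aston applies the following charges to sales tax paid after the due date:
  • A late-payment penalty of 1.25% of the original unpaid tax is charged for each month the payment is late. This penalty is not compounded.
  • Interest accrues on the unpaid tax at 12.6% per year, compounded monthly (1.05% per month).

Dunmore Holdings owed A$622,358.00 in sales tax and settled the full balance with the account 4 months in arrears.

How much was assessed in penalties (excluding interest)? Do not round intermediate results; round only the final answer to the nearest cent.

Late-payment penalty = 1.25% × A$622,358.00 × 4 mo = A$31,117.90

A$31,117.90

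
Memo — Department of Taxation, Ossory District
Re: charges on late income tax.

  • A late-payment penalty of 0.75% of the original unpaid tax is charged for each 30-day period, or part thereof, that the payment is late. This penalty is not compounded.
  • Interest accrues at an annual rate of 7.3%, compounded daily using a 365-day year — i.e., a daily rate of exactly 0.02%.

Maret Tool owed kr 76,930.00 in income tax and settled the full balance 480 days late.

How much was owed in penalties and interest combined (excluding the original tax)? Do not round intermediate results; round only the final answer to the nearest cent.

Penalty periods: ⌈480/30⌉ = 16; penalty = 16 × 0.75% × kr 76,930.00 = kr 9,231.60
Interest: kr 76,930.00 × ((1 + 0.0002)^480 − 1) = kr 76,930.00 × 0.10074850… = kr 7,750.5820…
Penalties + interest = kr 9,231.6000 + kr 7,750.5820… = kr 16,982.18

kr 16,982.18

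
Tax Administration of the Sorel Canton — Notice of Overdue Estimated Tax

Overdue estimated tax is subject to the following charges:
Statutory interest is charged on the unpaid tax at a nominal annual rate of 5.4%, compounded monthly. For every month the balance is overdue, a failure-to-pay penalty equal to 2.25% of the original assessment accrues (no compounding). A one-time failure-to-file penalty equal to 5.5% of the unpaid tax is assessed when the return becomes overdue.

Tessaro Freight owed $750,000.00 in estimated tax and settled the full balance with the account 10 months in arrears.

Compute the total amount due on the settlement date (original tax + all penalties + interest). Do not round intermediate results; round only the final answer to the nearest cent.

Failure-to-file penalty: 5.5% × $750,000.00 = $41,250.00
Failure-to-pay penalty: 10 × 2.25% × $750,000.00 = $168,750.00
Interest (5.4%/yr ÷ 12 = 0.45%/month): $750,000.00 × ((1 + 0.0045)^10 − 1) = $34,441.7037…
Total = $750,000.00 + $210,000.0000 + $34,441.7037… = $994,441.70

$994,441.70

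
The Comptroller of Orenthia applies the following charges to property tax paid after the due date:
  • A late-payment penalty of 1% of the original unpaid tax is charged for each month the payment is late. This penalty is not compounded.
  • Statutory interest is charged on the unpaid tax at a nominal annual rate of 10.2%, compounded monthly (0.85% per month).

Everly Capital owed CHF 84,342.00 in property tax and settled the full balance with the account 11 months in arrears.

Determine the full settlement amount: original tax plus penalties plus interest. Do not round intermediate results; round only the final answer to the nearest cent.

CHF 101,849.44

Late-payment penalty: 11 × 1% × CHF 84,342.00 = CHF 9,277.62
Interest: CHF 84,342.00 × ((1 + 0.0085)^11 − 1) = CHF 84,342.00 × 0.0975768… = CHF 8,229.8245…
Total = CHF 84,342.00 + CHF 9,277.6200 + CHF 8,229.8245… = CHF 101,849.44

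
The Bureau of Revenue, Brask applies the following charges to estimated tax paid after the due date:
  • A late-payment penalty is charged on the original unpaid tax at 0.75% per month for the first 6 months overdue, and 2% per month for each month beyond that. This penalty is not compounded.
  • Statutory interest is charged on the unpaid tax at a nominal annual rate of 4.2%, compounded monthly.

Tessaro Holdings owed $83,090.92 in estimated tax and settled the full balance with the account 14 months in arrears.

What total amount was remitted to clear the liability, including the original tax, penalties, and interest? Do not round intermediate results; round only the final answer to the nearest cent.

$104,289.95

Penalty, months 1–6: 6 × 0.75% × $83,090.92 = $3,739.09…
Penalty, months 7–14: 8 × 2% × $83,090.92 = $13,294.55…
Interest (4.2%/yr ÷ 12 = 0.35%/month): $83,090.92 × ((1 + 0.0035)^14 − 1) = $4,165.3900…
Total = $83,090.92 + $17,033.6386 + $4,165.3900… = $104,289.95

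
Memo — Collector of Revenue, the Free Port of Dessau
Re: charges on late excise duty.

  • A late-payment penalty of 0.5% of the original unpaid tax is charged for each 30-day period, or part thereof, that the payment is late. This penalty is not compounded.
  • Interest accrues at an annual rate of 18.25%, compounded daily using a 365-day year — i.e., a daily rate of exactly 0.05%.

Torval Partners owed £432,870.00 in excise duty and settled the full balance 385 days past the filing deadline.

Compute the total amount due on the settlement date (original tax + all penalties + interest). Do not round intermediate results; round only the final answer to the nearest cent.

£552,869.44

Penalty periods: ⌈385/30⌉ = 13; penalty = 13 × 0.5% × £432,870.00 = £28,136.55
Interest: £432,870.00 × ((1 + 0.0005)^385 − 1) = £432,870.00 × 0.21221818… = £91,862.8852…
Total = £432,870.00 + £28,136.5500 + £91,862.8852… = £552,869.44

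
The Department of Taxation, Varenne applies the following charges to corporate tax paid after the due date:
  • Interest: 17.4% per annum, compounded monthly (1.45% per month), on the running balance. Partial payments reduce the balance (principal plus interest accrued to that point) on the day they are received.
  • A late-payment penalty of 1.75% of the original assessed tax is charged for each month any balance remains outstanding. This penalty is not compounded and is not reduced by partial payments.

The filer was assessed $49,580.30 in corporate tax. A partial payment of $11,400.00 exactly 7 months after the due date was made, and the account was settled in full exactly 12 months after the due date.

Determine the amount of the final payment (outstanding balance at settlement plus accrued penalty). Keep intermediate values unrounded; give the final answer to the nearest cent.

Balance at month 7: $49,580.3000 × (1 + 0.0145)^7 = $54,836.9776…
After $11,400.00 payment: $54,836.9776… − $11,400.00 = $43,436.9776…
Balance at month 12: $43,436.9776… × (1 + 0.0145)^5 = $46,678.8185…
Penalty: 12 × 1.75% × $49,580.30 = $10,411.86…
Final settlement = outstanding balance + penalty = $46,678.8185… + $10,411.86… = $57,090.68

$57,090.68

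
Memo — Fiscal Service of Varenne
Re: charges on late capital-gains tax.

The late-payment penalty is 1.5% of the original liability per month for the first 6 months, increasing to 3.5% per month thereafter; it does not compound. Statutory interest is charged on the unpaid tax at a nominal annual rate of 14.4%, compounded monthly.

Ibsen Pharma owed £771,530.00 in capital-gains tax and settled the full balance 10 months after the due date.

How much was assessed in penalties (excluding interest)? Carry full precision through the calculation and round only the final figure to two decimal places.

£177,451.90

Penalty, months 1–6: 6 × 1.5% × £771,530.00 = £69,437.70
Penalty, months 7–10: 4 × 3.5% × £771,530.00 = £108,014.20
Total penalty = £69,437.70 + £108,014.20 = £177,451.90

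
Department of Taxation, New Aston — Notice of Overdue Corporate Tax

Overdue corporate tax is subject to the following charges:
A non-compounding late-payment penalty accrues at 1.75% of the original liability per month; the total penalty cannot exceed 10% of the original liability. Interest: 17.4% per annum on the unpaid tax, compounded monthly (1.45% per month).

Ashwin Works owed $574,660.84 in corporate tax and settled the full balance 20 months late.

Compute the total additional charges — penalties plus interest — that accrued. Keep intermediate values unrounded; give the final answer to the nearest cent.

Penalty (uncapped): 20 × 1.75% × $574,660.84 = $201,131.29…; cap = 10% × $574,660.84 = $57,466.08… → penalty = $57,466.08…
Interest: $574,660.84 × ((1 + 0.0145)^20 − 1) = $574,660.84 × 0.3336474… = $191,734.1035…
Penalties + interest = $57,466.0840 + $191,734.1035… = $249,200.19

$249,200.19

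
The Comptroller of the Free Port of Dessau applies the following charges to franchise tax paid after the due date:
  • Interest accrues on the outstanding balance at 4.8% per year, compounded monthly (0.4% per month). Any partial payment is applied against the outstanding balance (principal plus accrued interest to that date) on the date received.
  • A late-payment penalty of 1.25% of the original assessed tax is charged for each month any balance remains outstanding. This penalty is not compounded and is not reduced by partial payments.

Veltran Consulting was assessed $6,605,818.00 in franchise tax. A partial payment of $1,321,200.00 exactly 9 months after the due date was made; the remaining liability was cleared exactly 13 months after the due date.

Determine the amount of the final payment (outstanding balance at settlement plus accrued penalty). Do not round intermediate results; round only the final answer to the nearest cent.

$6,688,665.78

Balance at month 9: $6,605,818.0000 × (1 + 0.004)^9 = $6,847,468.1260…
After $1,321,200.00 payment: $6,847,468.1260… − $1,321,200.00 = $5,526,268.1260…
Balance at month 13: $5,526,268.1260… × (1 + 0.004)^4 = $5,615,220.3539…
Penalty: 13 × 1.25% × $6,605,818.00 = $1,073,445.43…
Final settlement = outstanding balance + penalty = $5,615,220.3539… + $1,073,445.43… = $6,688,665.78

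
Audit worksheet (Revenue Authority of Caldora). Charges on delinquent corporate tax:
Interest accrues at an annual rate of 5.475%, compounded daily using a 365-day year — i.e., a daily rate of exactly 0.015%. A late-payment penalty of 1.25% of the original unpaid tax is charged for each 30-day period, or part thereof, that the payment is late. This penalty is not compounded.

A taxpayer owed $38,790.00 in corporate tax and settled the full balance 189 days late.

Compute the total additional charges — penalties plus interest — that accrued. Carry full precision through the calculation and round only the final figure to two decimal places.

$4,509.47

Penalty periods: ⌈189/30⌉ = 7; penalty = 7 × 1.25% × $38,790.00 = $3,394.13…
Interest: $38,790.00 × ((1 + 0.00015)^189 − 1) = $38,790.00 × 0.02875350… = $1,115.3482…
Penalties + interest = $3,394.1250 + $1,115.3482… = $4,509.47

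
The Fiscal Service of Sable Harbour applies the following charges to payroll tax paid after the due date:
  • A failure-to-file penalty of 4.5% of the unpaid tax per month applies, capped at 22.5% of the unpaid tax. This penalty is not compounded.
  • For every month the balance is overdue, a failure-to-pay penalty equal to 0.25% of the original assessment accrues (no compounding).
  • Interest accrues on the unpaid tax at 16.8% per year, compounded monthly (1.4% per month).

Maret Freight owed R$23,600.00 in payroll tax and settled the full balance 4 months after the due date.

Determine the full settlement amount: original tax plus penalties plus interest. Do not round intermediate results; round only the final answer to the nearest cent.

Failure-to-file: 4 × 4.5% × R$23,600.00 = R$4,248.00 (under the 22.5% cap)
Failure-to-pay penalty = 0.25% × R$23,600.00 × 4 mo = R$236.00
Interest: R$23,600.00 × ((1 + 0.014)^4 − 1) = R$23,600.00 × 0.0571870… = R$1,349.6135…
Total = R$23,600.00 + R$4,484.0000 + R$1,349.6135… = R$29,433.61

R$29,433.61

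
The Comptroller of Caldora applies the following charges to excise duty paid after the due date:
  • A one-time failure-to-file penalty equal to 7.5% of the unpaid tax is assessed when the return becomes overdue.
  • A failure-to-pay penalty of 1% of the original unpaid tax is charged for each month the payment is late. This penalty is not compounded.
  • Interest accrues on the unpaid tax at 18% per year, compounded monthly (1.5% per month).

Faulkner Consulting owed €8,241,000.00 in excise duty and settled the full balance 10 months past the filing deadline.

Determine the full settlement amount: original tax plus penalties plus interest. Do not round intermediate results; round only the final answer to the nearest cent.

€11,006,191.94

Failure-to-file penalty: 7.5% × €8,241,000.00 = €618,075.00
Failure-to-pay penalty = 1% × €8,241,000.00 × 10 mo = €824,100.00
Interest: €8,241,000.00 × ((1 + 0.015)^10 − 1) = €8,241,000.00 × 0.1605408… = €1,323,016.9390…
Total = €8,241,000.00 + €1,442,175.0000 + €1,323,016.9390… = €11,006,191.94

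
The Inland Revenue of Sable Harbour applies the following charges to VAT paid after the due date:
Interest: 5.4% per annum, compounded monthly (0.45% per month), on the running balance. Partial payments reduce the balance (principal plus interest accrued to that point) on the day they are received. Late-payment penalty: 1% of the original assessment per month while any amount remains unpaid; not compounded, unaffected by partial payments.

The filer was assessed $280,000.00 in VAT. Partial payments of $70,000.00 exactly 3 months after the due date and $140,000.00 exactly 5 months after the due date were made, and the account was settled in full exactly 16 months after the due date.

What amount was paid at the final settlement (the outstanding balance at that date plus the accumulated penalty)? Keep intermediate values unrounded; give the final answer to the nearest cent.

$124,359.44

Balance at month 3: $280,000.0000 × (1 + 0.0045)^3 = $283,797.0355…
After $70,000.00 payment: $283,797.0355… − $70,000.00 = $213,797.0355…
Balance at month 5: $213,797.0355… × (1 + 0.0045)^2 = $215,725.5382…
After $140,000.00 payment: $215,725.5382… − $140,000.00 = $75,725.5382…
Balance at month 16: $75,725.5382… × (1 + 0.0045)^11 = $79,559.4406…
Penalty: 16 × 1% × $280,000.00 = $44,800.00
Final settlement = outstanding balance + penalty = $79,559.4406… + $44,800.00 = $124,359.44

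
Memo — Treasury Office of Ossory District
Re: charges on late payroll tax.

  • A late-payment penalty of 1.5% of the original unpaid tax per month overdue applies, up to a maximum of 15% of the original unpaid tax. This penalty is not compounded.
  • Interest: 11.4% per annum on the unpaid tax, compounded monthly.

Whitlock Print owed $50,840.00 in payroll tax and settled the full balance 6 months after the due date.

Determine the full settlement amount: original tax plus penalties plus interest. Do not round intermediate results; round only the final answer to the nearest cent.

$58,383.18

Penalty: 6 × 1.5% × $50,840.00 = $4,575.60 (below the 15% cap of $7,626.00)
Interest (11.4%/yr ÷ 12 = 0.95%/month): $50,840.00 × ((1 + 0.0095)^6 − 1) = $2,967.5827…
Total = $50,840.00 + $4,575.6000 + $2,967.5827… = $58,383.18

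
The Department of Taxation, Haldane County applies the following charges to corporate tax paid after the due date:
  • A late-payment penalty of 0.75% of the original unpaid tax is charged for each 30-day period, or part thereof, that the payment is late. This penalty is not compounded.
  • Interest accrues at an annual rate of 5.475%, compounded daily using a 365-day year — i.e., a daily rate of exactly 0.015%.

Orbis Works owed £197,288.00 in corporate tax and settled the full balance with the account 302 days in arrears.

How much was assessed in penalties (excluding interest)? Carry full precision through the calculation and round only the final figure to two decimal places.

Penalty periods: ⌈302/30⌉ = 11; penalty = 11 × 0.75% × £197,288.00 = £16,276.26

£16,276.26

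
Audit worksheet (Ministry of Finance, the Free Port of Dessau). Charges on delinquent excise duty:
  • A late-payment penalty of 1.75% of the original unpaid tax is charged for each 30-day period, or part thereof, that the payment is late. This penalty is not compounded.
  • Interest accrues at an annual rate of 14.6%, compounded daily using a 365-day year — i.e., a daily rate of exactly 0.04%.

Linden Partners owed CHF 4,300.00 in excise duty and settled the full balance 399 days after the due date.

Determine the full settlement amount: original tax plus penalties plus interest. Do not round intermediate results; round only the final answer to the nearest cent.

Penalty periods: ⌈399/30⌉ = 14; penalty = 14 × 1.75% × CHF 4,300.00 = CHF 1,053.50
Interest: CHF 4,300.00 × ((1 + 0.0004)^399 − 1) = CHF 4,300.00 × 0.17300413… = CHF 743.9177…
Total = CHF 4,300.00 + CHF 1,053.5000 + CHF 743.9177… = CHF 6,097.42

CHF 6,097.42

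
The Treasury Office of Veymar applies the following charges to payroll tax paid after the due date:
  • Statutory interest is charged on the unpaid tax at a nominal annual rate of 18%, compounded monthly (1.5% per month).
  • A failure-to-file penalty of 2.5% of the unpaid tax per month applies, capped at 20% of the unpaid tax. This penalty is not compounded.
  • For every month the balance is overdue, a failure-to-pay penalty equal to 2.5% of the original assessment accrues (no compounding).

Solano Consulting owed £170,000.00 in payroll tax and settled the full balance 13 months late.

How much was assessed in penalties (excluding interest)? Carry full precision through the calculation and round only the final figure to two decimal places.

£89,250.00

Failure-to-file: 13 × 2.5% × £170,000.00 = £55,250.00, capped at 20% × £170,000.00 = £34,000.00
Failure-to-pay penalty = 2.5% × £170,000.00 × 13 mo = £55,250.00
Total penalty = £34,000.00 + £55,250.00 = £89,250.00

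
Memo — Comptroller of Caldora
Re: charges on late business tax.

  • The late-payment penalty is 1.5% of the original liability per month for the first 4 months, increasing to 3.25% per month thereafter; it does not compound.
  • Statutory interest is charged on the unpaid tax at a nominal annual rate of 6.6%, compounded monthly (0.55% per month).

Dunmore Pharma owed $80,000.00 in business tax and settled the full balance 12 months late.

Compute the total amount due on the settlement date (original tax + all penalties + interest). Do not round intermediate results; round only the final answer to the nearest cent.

$111,042.68

Penalty, months 1–4: 4 × 1.5% × $80,000.00 = $4,800.00
Penalty, months 5–12: 8 × 3.25% × $80,000.00 = $20,800.00
Interest: $80,000.00 × ((1 + 0.0055)^12 − 1) = $80,000.00 × 0.0680336… = $5,442.6848…
Total = $80,000.00 + $25,600.0000 + $5,442.6848… = $111,042.68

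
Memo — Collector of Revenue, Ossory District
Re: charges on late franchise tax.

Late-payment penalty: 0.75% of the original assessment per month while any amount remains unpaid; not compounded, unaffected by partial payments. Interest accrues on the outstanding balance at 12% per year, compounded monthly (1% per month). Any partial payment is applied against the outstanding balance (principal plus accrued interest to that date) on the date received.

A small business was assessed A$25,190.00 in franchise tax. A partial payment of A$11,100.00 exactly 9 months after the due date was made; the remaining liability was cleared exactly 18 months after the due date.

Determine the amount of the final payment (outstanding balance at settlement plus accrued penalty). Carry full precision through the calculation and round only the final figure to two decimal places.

Balance at month 9: A$25,190.0000 × (1 + 0.01)^9 = A$27,549.9320…
After A$11,100.00 payment: A$27,549.9320… − A$11,100.00 = A$16,449.9320…
Balance at month 18: A$16,449.9320… × (1 + 0.01)^9 = A$17,991.0484…
Penalty: 18 × 0.75% × A$25,190.00 = A$3,400.65
Final settlement = outstanding balance + penalty = A$17,991.0484… + A$3,400.65 = A$21,391.70

A$21,391.70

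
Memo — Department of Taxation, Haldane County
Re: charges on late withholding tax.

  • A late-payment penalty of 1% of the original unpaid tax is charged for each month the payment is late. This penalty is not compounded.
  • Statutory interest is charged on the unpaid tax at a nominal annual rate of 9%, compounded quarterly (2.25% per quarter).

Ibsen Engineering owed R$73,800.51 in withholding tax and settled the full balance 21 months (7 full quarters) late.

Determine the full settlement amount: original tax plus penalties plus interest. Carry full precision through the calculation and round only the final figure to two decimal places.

R$101,736.88

Late-payment penalty = 1% × R$73,800.51 × 21 mo = R$15,498.11…
Interest: R$73,800.51 × ((1 + 0.0225)^7 − 1) = R$73,800.51 × 0.1685390… = R$12,438.2652…
Total = R$73,800.51 + R$15,498.1071 + R$12,438.2652… = R$101,736.88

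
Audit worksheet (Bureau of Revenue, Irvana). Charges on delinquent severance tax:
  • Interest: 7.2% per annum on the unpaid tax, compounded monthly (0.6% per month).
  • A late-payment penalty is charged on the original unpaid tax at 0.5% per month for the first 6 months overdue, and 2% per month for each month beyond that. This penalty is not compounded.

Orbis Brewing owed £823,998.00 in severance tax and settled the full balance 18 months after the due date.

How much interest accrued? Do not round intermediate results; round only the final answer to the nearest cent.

Interest: £823,998.00 × ((1 + 0.006)^18 − 1) = £823,998.00 × 0.1136883… = £93,678.9230…

£93,678.92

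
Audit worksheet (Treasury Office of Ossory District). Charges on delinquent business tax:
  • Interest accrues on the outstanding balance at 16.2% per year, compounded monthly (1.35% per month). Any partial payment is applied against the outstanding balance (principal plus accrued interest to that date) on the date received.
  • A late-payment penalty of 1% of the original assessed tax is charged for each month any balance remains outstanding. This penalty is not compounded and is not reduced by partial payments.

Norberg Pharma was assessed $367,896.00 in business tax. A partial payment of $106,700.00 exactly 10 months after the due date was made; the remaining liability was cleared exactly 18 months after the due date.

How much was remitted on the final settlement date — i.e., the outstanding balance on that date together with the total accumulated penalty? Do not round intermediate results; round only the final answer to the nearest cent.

$415,768.93

Balance at month 10: $367,896.0000 × (1 + 0.0135)^10 = $420,690.3947…
After $106,700.00 payment: $420,690.3947… − $106,700.00 = $313,990.3947…
Balance at month 18: $313,990.3947… × (1 + 0.0135)^8 = $349,547.6502…
Penalty: 18 × 1% × $367,896.00 = $66,221.28
Final settlement = outstanding balance + penalty = $349,547.6502… + $66,221.28 = $415,768.93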